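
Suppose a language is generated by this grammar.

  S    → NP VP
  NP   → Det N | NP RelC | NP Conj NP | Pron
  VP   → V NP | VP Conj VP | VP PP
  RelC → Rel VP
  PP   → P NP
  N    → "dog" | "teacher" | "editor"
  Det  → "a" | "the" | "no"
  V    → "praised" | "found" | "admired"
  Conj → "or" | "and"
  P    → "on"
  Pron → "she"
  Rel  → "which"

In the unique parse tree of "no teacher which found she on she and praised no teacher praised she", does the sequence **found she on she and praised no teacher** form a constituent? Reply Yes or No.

[S [NP [NP [Det no] [N teacher]] [RelC [Rel which] [VP [VP [VP [V found] [NP [Pron she]]] [PP [P on] [NP [Pron she]]]] [Conj and] [VP [V praised] [NP [Det no] [N teacher]]]]]] [VP [V praised] [NP [Pron she]]]]
The words 'found she on she and praised no teacher' are exhaustively dominated by a single VP node (built by VP → VP Conj VP), so they form a constituent.

Yes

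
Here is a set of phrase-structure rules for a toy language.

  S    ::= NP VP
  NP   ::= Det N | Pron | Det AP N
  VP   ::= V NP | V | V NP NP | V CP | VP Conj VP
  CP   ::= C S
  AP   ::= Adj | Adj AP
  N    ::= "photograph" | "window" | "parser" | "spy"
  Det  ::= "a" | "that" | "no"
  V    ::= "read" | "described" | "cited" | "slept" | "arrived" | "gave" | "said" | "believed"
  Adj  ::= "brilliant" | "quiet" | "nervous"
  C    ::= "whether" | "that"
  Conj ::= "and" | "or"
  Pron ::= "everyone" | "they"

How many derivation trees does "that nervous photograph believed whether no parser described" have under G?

[S [NP [Det that] [AP [Adj nervous]] [N photograph]] [VP [V believed] [CP [C whether] [S [NP [Det no] [N parser]] [VP [V described]]]]]]
No rule offers an alternative attachment or grouping for any span, so this is the only derivation.

1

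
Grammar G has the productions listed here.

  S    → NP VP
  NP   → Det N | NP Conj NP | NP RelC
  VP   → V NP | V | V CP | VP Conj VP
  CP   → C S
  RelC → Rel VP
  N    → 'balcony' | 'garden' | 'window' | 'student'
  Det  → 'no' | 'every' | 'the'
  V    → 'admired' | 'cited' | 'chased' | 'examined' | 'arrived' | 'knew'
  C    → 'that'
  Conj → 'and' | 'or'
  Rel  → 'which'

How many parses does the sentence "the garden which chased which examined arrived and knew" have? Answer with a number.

1

[S [NP [NP [NP [Det the] [N garden]] [RelC [Rel which] [VP [V chased]]]] [RelC [Rel which] [VP [V examined]]]] [VP [VP [V arrived]] [Conj and] [VP [V knew]]]]
No rule offers an alternative attachment or grouping for any span, so this is the only derivation.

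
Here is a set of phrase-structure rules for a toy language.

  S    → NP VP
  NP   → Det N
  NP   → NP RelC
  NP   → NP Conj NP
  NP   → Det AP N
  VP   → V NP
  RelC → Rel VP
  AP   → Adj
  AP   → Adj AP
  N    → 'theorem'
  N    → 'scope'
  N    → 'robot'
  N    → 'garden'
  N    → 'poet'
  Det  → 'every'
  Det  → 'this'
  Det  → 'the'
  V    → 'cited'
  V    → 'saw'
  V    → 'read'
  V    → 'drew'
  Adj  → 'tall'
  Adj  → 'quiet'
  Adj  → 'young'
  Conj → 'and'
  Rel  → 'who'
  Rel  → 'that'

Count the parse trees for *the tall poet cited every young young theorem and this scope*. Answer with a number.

1

[S [NP [Det the] [AP [Adj tall]] [N poet]] [VP [V cited] [NP [NP [Det every] [AP [Adj young] [AP [Adj young]]] [N theorem]] [Conj and] [NP [Det this] [N scope]]]]]
No rule offers an alternative attachment or grouping for any span, so this is the only derivation.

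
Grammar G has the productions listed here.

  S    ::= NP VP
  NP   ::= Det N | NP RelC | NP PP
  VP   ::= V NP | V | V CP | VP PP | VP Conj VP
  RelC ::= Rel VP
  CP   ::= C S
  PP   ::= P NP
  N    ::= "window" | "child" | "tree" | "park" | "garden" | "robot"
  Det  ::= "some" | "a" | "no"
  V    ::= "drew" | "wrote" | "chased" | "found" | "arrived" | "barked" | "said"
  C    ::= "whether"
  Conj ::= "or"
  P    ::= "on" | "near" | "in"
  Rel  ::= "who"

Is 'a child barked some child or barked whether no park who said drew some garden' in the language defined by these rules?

S
  NP
    Det: a
    N: child
  VP
    VP
      V: barked
      NP
        Det: some
        N: child
    Conj: or
    VP
      V: barked
      CP
        C: whether
        S
          NP
            NP
              Det: no
              N: park
            RelC
              Rel: who
              VP
                V: said
          VP
            V: drew
            NP
              Det: some
              N: garden
The bracketing above is licensed at every node by one of the given productions, with S at the root.

Grammatical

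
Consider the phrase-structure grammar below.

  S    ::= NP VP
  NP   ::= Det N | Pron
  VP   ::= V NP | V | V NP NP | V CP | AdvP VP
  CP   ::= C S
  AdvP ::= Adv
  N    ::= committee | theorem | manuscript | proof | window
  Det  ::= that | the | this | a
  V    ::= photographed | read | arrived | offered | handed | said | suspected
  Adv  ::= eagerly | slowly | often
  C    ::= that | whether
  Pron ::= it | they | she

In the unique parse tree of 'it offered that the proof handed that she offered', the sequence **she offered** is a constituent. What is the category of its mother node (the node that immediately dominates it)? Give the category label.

CP

[S [NP [Pron it]] [VP [V offered] [CP [C that] [S [NP [Det the] [N proof]] [VP [V handed] [CP [C that] [S [NP [Pron she]] [VP [V offered]]]]]]]]]
The span 'she offered' is the S node built by S → NP VP.
Its mother is the CP built by CP → C S.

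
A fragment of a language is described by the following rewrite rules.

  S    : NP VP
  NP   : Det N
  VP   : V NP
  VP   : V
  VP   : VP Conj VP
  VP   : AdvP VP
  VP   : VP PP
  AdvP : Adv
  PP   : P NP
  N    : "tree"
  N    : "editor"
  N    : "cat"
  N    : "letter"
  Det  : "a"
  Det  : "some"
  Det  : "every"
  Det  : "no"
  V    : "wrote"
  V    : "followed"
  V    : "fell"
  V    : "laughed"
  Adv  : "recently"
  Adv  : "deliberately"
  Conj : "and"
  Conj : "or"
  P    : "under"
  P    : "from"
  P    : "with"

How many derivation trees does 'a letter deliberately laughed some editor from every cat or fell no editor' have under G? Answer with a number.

Two of the 3 distinct bracketings:
[S [NP [Det a] [N letter]] [VP [VP [AdvP [Adv deliberately]] [VP [VP [V laughed] [NP [Det some] [N editor]]] [PP [P from] [NP [Det every] [N cat]]]]] [Conj or] [VP [V fell] [NP [Det no] [N editor]]]]]
[S [NP [Det a] [N letter]] [VP [VP [VP [AdvP [Adv deliberately]] [VP [V laughed] [NP [Det some] [N editor]]]] [PP [P from] [NP [Det every] [N cat]]]] [Conj or] [VP [V fell] [NP [Det no] [N editor]]]]]
The trees differ in how a recursive rule is bracketed over the same span.

3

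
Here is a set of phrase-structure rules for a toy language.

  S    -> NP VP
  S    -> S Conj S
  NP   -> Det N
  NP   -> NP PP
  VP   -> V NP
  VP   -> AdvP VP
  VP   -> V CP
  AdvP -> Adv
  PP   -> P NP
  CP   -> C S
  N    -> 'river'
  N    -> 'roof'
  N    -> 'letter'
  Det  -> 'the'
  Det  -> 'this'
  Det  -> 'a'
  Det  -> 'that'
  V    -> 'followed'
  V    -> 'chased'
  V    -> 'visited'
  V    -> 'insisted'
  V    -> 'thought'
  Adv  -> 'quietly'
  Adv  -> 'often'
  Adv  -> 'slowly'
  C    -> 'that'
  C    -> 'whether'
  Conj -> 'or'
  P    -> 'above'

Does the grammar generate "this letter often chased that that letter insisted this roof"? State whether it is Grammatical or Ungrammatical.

S
  NP
    Det: this
    N: letter
  VP
    AdvP
      Adv: often
    VP
      V: chased
      CP
        C: that
        S
          NP
            Det: that
            N: letter
          VP
            V: insisted
            NP
              Det: this
              N: roof
The bracketing above is licensed at every node by one of the given productions, with S at the root.

Grammatical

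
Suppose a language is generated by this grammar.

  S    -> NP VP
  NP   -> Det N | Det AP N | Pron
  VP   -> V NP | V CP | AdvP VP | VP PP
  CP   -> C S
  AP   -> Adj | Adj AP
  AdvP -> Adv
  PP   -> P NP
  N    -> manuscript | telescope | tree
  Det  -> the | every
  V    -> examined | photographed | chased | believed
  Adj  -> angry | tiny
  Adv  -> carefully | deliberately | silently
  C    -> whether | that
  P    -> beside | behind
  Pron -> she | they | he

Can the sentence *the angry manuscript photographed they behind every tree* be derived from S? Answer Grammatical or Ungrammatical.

Grammatical

[S [NP [Det the] [AP [Adj angry]] [N manuscript]] [VP [VP [V photographed] [NP [Pron they]]] [PP [P behind] [NP [Det every] [N tree]]]]]
The bracketing above is licensed at every node by one of the given productions, with S at the root.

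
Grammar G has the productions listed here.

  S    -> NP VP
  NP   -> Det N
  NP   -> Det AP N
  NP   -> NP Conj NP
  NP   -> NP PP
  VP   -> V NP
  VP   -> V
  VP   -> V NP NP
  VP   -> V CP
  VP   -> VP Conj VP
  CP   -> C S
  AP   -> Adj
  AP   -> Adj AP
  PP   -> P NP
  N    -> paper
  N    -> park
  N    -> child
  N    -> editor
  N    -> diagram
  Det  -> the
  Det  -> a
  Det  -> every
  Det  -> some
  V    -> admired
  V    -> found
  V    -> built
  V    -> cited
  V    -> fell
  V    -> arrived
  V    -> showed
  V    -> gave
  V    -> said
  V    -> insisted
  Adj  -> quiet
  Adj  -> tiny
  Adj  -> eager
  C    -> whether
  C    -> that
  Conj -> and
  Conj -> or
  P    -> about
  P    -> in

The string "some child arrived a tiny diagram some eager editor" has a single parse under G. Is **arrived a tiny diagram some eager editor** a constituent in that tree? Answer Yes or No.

[S [NP [Det some] [N child]] [VP [V arrived] [NP [Det a] [AP [Adj tiny]] [N diagram]] [NP [Det some] [AP [Adj eager]] [N editor]]]]
The words 'arrived a tiny diagram some eager editor' are exhaustively dominated by a single VP node (built by VP → V NP NP), so they form a constituent.

Yes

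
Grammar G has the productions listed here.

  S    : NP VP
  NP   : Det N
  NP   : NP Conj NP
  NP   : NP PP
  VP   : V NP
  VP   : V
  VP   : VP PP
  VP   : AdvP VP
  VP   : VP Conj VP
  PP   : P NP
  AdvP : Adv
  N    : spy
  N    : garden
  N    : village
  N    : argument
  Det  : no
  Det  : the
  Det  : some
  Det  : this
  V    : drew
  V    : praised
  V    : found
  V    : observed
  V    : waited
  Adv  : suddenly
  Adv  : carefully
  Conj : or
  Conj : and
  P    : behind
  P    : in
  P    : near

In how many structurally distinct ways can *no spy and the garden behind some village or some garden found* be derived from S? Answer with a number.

Two of the 5 distinct bracketings:
[S [NP [NP [Det no] [N spy]] [Conj and] [NP [NP [NP [Det the] [N garden]] [PP [P behind] [NP [Det some] [N village]]]] [Conj or] [NP [Det some] [N garden]]]] [VP [V found]]]
[S [NP [NP [Det no] [N spy]] [Conj and] [NP [NP [Det the] [N garden]] [PP [P behind] [NP [NP [Det some] [N village]] [Conj or] [NP [Det some] [N garden]]]]]] [VP [V found]]]
The trees differ in how a recursive rule is bracketed over the same span.

5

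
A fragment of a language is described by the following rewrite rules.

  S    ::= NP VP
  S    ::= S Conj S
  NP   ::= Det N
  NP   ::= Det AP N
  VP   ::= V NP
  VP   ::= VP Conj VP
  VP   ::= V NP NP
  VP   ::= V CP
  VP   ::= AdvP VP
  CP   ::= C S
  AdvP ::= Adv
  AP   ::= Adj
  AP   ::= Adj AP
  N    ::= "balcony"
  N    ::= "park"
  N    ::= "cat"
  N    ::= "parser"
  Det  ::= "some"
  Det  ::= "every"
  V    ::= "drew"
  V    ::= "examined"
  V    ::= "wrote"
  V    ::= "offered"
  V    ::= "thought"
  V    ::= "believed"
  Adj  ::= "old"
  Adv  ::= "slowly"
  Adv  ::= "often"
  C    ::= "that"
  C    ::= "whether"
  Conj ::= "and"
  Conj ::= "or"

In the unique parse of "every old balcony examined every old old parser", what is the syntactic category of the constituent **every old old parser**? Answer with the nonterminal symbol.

NP

[S [NP [Det every] [AP [Adj old]] [N balcony]] [VP [V examined] [NP [Det every] [AP [Adj old] [AP [Adj old]]] [N parser]]]]
The span 'every old old parser' is the NP node built by NP → Det AP N.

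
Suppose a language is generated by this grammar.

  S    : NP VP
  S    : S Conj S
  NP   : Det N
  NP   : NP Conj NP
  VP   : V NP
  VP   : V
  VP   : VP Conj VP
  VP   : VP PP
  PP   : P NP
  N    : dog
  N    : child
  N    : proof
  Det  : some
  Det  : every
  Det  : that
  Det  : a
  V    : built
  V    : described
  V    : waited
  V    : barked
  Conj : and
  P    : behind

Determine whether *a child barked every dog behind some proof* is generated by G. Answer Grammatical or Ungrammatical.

Grammatical

[S [NP [Det a] [N child]] [VP [VP [V barked] [NP [Det every] [N dog]]] [PP [P behind] [NP [Det some] [N proof]]]]]
Each bracket corresponds to one application of a listed rule, so the string is derivable from S.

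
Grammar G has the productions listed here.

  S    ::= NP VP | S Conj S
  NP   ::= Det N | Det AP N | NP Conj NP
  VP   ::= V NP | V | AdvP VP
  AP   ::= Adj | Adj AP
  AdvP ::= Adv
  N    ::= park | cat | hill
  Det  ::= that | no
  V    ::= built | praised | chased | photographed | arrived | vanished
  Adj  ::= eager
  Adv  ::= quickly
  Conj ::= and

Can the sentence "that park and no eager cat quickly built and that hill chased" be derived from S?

[S [S [NP [NP [Det that] [N park]] [Conj and] [NP [Det no] [AP [Adj eager]] [N cat]]] [VP [AdvP [Adv quickly]] [VP [V built]]]] [Conj and] [S [NP [Det that] [N hill]] [VP [V chased]]]]
Each bracket corresponds to one application of a listed rule, so the string is derivable from S.

Grammatical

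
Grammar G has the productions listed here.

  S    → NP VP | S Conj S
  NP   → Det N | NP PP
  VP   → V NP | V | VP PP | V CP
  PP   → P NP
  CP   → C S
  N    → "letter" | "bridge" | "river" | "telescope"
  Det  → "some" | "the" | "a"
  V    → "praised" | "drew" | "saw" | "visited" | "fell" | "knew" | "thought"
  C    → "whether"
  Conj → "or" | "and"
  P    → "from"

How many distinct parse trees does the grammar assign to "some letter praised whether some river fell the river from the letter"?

Two of the 3 distinct bracketings:
[S [NP [Det some] [N letter]] [VP [VP [V praised] [CP [C whether] [S [NP [Det some] [N river]] [VP [V fell] [NP [Det the] [N river]]]]]] [PP [P from] [NP [Det the] [N letter]]]]]
[S [NP [Det some] [N letter]] [VP [V praised] [CP [C whether] [S [NP [Det some] [N river]] [VP [V fell] [NP [NP [Det the] [N river]] [PP [P from] [NP [Det the] [N letter]]]]]]]]]
The difference turns on whether NP → NP PP is used at the relevant span, versus an alternative expansion of NP.

3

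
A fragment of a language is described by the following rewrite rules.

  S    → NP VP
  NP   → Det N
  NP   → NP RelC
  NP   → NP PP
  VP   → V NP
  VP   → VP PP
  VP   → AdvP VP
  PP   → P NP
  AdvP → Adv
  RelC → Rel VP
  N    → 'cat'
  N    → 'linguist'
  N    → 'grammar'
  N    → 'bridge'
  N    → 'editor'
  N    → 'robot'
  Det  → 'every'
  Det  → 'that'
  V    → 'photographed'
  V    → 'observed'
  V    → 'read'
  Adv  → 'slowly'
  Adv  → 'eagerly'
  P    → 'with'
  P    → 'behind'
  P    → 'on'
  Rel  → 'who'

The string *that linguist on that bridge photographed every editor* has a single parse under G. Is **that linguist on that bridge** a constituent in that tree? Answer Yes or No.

[S [NP [NP [Det that] [N linguist]] [PP [P on] [NP [Det that] [N bridge]]]] [VP [V photographed] [NP [Det every] [N editor]]]]
The words 'that linguist on that bridge' are exhaustively dominated by a single NP node (built by NP → NP PP), so they form a constituent.

Yes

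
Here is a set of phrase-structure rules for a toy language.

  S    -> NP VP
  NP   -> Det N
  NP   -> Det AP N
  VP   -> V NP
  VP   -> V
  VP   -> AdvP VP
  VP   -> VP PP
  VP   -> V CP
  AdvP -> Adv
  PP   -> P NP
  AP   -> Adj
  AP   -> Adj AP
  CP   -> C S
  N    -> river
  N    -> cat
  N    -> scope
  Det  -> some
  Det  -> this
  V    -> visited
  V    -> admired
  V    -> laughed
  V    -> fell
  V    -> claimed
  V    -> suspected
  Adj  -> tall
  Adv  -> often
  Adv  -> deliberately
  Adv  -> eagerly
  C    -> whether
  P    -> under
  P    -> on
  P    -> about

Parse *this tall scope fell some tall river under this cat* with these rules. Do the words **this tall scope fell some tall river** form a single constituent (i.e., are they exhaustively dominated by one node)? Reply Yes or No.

No

[S [NP [Det this] [AP [Adj tall]] [N scope]] [VP [VP [V fell] [NP [Det some] [AP [Adj tall]] [N river]]] [PP [P under] [NP [Det this] [N cat]]]]]
The smallest constituent containing 'this tall scope fell some tall river' is the S spanning 'this tall scope fell some tall river under this cat'; no single node in the tree dominates exactly the given words.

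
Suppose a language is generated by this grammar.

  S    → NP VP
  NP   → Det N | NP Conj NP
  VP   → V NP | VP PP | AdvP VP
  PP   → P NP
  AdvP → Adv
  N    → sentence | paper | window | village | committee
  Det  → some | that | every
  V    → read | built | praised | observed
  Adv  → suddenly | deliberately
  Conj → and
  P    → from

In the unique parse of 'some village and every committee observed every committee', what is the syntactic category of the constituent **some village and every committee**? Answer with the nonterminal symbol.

S
  NP
    NP
      Det: some
      N: village
    Conj: and
    NP
      Det: every
      N: committee
  VP
    V: observed
    NP
      Det: every
      N: committee
The span 'some village and every committee' is the NP node built by NP → NP Conj NP.

NP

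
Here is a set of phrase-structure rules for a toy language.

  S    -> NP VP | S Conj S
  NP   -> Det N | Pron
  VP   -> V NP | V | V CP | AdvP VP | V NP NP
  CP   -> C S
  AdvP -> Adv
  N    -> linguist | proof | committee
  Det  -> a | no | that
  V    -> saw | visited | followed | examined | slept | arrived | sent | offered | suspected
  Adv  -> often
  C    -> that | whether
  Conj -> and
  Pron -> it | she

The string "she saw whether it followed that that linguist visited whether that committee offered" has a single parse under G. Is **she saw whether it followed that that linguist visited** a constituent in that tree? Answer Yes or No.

No

[S [NP [Pron she]] [VP [V saw] [CP [C whether] [S [NP [Pron it]] [VP [V followed] [CP [C that] [S [NP [Det that] [N linguist]] [VP [V visited] [CP [C whether] [S [NP [Det that] [N committee]] [VP [V offered]]]]]]]]]]]]
The smallest constituent containing 'she saw whether it followed that that linguist visited' is the S spanning 'she saw whether it followed that that linguist visited whether that committee offered'; no single node in the tree dominates exactly the given words.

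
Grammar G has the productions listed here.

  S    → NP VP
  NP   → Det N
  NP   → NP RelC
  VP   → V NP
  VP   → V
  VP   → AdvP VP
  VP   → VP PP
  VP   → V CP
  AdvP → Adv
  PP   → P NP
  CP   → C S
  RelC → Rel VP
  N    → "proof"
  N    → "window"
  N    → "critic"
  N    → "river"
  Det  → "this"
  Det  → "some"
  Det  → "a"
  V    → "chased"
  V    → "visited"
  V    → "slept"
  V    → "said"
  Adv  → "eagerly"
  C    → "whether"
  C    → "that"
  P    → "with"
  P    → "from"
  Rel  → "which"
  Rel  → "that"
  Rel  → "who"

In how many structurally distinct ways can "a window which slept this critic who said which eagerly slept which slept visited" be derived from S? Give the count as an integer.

Two of the 4 distinct bracketings:
[S [NP [NP [Det a] [N window]] [RelC [Rel which] [VP [V slept] [NP [NP [NP [NP [Det this] [N critic]] [RelC [Rel who] [VP [V said]]]] [RelC [Rel which] [VP [AdvP [Adv eagerly]] [VP [V slept]]]]] [RelC [Rel which] [VP [V slept]]]]]]] [VP [V visited]]]
[S [NP [NP [NP [Det a] [N window]] [RelC [Rel which] [VP [V slept] [NP [NP [NP [Det this] [N critic]] [RelC [Rel who] [VP [V said]]]] [RelC [Rel which] [VP [AdvP [Adv eagerly]] [VP [V slept]]]]]]]] [RelC [Rel which] [VP [V slept]]]] [VP [V visited]]]
The trees differ in how a recursive rule is bracketed over the same span.

4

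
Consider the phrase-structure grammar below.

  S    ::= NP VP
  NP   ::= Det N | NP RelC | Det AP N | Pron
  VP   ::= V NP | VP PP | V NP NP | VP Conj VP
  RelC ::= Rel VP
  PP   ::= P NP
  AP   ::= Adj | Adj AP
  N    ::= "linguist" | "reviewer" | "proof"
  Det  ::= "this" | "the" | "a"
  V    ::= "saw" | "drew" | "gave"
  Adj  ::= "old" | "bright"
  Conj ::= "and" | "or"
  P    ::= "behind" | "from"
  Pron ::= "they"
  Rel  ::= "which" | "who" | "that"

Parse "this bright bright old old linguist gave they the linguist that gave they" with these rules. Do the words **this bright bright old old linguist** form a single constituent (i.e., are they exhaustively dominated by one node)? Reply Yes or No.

Yes

[S [NP [Det this] [AP [Adj bright] [AP [Adj bright] [AP [Adj old] [AP [Adj old]]]]] [N linguist]] [VP [V gave] [NP [Pron they]] [NP [NP [Det the] [N linguist]] [RelC [Rel that] [VP [V gave] [NP [Pron they]]]]]]]
The words 'this bright bright old old linguist' are exhaustively dominated by a single NP node (built by NP → Det AP N), so they form a constituent.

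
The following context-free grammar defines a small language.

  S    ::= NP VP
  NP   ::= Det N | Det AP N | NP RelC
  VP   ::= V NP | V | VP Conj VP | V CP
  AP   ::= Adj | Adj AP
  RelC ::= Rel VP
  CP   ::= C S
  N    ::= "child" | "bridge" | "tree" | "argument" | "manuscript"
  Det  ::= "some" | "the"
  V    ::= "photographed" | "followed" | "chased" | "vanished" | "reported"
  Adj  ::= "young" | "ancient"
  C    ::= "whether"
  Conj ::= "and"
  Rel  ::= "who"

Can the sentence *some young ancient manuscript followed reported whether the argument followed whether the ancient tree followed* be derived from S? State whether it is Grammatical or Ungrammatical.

For S → NP VP, the only prefix that parses as NP is 'some young ancient manuscript', but the remainder 'followed reported whether the argument followed whether the ancient tree followed' is not a VP under these rules.

Ungrammatical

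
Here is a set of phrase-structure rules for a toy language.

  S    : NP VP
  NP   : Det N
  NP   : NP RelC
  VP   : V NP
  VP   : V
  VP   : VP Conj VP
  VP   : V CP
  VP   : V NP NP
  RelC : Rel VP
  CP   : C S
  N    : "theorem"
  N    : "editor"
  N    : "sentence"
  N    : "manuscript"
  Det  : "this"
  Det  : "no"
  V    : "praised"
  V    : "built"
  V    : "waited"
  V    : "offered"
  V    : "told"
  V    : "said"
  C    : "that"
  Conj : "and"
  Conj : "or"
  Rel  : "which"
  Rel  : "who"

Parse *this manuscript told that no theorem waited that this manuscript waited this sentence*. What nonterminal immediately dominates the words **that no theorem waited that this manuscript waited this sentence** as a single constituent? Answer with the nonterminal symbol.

S
  NP
    Det: this
    N: manuscript
  VP
    V: told
    CP
      C: that
      S
        NP
          Det: no
          N: theorem
        VP
          V: waited
          CP
            C: that
            S
              NP
                Det: this
                N: manuscript
              VP
                V: waited
                NP
                  Det: this
                  N: sentence
The span 'that no theorem waited that this manuscript waited this sentence' is the CP node built by CP → C S.

CP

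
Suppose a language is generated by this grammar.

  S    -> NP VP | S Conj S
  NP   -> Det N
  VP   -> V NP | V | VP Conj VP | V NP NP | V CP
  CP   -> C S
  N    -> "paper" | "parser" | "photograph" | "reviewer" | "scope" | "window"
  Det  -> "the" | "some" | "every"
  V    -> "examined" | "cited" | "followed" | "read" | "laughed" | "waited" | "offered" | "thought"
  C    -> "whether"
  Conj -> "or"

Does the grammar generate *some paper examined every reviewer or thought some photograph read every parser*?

For S → NP VP, the only prefix that parses as NP is 'some paper', but the remainder 'examined every reviewer or thought some photograph read every parser' is not a VP under these rules. The alternative S rule S → S Conj S likewise has no satisfying split.

Ungrammatical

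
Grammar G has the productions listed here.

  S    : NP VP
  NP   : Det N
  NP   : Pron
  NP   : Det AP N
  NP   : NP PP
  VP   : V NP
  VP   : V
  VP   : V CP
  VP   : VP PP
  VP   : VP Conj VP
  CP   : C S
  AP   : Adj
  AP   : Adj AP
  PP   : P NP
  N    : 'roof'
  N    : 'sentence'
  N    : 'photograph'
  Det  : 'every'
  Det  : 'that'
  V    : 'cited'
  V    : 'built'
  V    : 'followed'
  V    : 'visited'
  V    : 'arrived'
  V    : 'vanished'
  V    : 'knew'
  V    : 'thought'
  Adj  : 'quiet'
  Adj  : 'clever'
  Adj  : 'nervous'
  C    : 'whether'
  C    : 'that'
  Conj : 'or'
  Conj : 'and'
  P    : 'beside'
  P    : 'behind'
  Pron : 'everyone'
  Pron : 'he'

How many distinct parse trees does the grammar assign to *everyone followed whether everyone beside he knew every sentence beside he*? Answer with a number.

3

Two of the 3 distinct bracketings:
[S [NP [Pron everyone]] [VP [V followed] [CP [C whether] [S [NP [NP [Pron everyone]] [PP [P beside] [NP [Pron he]]]] [VP [V knew] [NP [NP [Det every] [N sentence]] [PP [P beside] [NP [Pron he]]]]]]]]]
[S [NP [Pron everyone]] [VP [V followed] [CP [C whether] [S [NP [NP [Pron everyone]] [PP [P beside] [NP [Pron he]]]] [VP [VP [V knew] [NP [Det every] [N sentence]]] [PP [P beside] [NP [Pron he]]]]]]]]
The difference turns on whether VP → VP PP is used at the relevant span, versus an alternative expansion of VP.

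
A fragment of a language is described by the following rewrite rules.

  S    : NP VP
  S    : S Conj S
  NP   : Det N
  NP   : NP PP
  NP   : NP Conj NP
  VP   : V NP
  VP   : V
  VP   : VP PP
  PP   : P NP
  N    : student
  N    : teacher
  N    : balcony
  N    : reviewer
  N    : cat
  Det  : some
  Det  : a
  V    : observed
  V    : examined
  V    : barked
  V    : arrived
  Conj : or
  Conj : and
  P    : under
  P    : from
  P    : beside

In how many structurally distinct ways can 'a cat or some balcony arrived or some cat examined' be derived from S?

1

[S [S [NP [NP [Det a] [N cat]] [Conj or] [NP [Det some] [N balcony]]] [VP [V arrived]]] [Conj or] [S [NP [Det some] [N cat]] [VP [V examined]]]]
No rule offers an alternative attachment or grouping for any span, so this is the only derivation.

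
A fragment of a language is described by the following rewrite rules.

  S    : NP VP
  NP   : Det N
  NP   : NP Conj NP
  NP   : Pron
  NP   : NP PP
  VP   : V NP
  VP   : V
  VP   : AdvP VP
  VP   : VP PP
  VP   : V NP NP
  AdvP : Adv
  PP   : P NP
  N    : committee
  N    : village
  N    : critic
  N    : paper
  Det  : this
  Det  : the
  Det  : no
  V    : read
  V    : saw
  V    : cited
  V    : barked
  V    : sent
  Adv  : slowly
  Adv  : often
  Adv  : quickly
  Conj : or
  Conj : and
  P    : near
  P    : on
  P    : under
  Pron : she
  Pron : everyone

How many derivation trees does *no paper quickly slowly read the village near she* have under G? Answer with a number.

Two of the 4 distinct bracketings:
[S [NP [Det no] [N paper]] [VP [AdvP [Adv quickly]] [VP [AdvP [Adv slowly]] [VP [V read] [NP [NP [Det the] [N village]] [PP [P near] [NP [Pron she]]]]]]]]
[S [NP [Det no] [N paper]] [VP [AdvP [Adv quickly]] [VP [AdvP [Adv slowly]] [VP [VP [V read] [NP [Det the] [N village]]] [PP [P near] [NP [Pron she]]]]]]]
The difference turns on whether NP → NP PP is used at the relevant span, versus an alternative expansion of NP.

4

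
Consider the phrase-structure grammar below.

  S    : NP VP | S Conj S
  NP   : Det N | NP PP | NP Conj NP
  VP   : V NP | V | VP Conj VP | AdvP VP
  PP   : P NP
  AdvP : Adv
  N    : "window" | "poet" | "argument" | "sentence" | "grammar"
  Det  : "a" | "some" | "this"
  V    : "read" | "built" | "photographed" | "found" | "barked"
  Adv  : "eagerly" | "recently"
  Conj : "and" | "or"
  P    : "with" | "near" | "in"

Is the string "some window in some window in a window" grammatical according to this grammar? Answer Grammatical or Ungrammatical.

Ungrammatical

For S → NP VP, every NP-prefix leaves a non-VP remainder: after 'some window' the remainder is not a VP; after 'some window in some window' the remainder is not a VP. The alternative S rule S → S Conj S likewise has no satisfying split.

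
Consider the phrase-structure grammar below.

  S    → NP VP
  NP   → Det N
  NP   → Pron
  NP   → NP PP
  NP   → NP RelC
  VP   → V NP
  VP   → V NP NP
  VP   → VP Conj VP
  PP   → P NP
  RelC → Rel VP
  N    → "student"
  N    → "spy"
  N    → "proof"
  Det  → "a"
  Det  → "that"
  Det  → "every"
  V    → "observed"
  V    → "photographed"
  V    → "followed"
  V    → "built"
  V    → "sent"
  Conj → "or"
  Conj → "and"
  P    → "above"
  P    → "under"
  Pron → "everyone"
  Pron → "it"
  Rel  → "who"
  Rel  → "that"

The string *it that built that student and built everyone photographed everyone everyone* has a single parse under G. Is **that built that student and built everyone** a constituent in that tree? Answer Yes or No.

Yes

[S [NP [NP [Pron it]] [RelC [Rel that] [VP [VP [V built] [NP [Det that] [N student]]] [Conj and] [VP [V built] [NP [Pron everyone]]]]]] [VP [V photographed] [NP [Pron everyone]] [NP [Pron everyone]]]]
The words 'that built that student and built everyone' are exhaustively dominated by a single RelC node (built by RelC → Rel VP), so they form a constituent.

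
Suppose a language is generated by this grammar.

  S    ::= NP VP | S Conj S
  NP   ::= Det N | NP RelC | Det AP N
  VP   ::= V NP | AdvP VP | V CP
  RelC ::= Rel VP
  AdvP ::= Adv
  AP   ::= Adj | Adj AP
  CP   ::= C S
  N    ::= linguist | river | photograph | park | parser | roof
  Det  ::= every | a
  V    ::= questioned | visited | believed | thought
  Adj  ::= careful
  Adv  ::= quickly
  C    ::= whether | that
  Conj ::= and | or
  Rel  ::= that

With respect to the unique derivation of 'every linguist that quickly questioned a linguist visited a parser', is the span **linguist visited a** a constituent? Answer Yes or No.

[S [NP [NP [Det every] [N linguist]] [RelC [Rel that] [VP [AdvP [Adv quickly]] [VP [V questioned] [NP [Det a] [N linguist]]]]]] [VP [V visited] [NP [Det a] [N parser]]]]
The smallest constituent containing 'linguist visited a' is the S spanning 'every linguist that quickly questioned a linguist visited a parser'; no single node in the tree dominates exactly the given words.

No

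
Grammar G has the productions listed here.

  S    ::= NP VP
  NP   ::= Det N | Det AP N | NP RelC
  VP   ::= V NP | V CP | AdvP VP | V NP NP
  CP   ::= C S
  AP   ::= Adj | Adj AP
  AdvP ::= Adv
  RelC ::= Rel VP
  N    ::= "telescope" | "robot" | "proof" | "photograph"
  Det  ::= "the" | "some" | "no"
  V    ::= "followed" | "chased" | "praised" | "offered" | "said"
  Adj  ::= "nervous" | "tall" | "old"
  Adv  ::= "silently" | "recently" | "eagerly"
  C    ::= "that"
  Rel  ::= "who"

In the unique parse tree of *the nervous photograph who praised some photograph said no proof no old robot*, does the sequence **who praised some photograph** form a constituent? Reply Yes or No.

[S [NP [NP [Det the] [AP [Adj nervous]] [N photograph]] [RelC [Rel who] [VP [V praised] [NP [Det some] [N photograph]]]]] [VP [V said] [NP [Det no] [N proof]] [NP [Det no] [AP [Adj old]] [N robot]]]]
The words 'who praised some photograph' are exhaustively dominated by a single RelC node (built by RelC → Rel VP), so they form a constituent.

Yes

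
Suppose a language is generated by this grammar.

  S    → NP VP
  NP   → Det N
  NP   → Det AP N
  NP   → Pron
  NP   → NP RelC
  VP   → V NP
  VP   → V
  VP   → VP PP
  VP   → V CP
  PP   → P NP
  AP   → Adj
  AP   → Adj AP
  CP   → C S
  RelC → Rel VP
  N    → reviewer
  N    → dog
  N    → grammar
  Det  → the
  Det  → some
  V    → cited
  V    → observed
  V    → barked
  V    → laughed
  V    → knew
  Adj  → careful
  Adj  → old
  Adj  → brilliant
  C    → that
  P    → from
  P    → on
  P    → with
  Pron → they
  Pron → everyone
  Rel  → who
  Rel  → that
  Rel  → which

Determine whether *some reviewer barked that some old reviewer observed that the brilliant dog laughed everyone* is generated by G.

S
  NP
    Det: some
    N: reviewer
  VP
    V: barked
    CP
      C: that
      S
        NP
          Det: some
          AP
            Adj: old
          N: reviewer
        VP
          V: observed
          CP
            C: that
            S
              NP
                Det: the
                AP
                  Adj: brilliant
                N: dog
              VP
                V: laughed
                NP
                  Pron: everyone
The bracketing above is licensed at every node by one of the given productions, with S at the root.

Grammatical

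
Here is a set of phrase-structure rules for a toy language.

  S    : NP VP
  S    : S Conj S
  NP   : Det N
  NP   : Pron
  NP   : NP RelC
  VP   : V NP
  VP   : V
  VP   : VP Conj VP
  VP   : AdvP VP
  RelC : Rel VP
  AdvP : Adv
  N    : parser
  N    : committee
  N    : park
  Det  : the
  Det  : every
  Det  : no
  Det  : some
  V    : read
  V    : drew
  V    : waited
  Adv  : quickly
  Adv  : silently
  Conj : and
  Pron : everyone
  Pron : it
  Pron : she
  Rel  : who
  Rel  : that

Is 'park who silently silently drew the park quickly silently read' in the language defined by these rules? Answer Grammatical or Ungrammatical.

For S → NP VP, no prefix of the string parses as an NP. The alternative S rule S → S Conj S likewise has no satisfying split.

Ungrammatical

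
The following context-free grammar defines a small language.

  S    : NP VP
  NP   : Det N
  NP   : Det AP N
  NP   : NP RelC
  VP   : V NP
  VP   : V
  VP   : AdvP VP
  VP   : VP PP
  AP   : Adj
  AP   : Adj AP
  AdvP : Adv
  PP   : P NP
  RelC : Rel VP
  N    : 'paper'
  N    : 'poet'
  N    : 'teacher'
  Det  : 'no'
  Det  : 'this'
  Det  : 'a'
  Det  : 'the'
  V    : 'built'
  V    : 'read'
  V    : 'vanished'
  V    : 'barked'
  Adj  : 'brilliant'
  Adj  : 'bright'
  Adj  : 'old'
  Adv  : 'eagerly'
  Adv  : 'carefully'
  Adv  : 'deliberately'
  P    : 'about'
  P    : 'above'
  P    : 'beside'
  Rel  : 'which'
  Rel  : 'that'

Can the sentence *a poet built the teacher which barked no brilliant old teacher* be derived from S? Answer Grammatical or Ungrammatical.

Grammatical

S
  NP
    Det: a
    N: poet
  VP
    V: built
    NP
      NP
        Det: the
        N: teacher
      RelC
        Rel: which
        VP
          V: barked
          NP
            Det: no
            AP
              Adj: brilliant
              AP
                Adj: old
            N: teacher
The bracketing above is licensed at every node by one of the given productions, with S at the root.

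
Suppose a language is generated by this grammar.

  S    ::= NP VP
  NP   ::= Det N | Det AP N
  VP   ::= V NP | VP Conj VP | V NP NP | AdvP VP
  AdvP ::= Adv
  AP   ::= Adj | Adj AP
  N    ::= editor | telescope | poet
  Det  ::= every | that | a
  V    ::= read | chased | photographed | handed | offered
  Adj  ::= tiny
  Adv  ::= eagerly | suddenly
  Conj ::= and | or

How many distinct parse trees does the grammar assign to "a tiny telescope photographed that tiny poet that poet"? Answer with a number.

1

[S [NP [Det a] [AP [Adj tiny]] [N telescope]] [VP [V photographed] [NP [Det that] [AP [Adj tiny]] [N poet]] [NP [Det that] [N poet]]]]
No rule offers an alternative attachment or grouping for any span, so this is the only derivation.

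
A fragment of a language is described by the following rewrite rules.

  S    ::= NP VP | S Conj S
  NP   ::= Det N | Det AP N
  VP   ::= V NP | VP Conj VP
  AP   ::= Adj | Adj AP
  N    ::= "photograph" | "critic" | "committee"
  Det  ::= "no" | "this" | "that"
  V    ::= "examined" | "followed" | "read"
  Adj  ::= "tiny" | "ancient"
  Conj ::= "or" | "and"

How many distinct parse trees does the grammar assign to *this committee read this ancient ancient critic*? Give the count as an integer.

1

[S [NP [Det this] [N committee]] [VP [V read] [NP [Det this] [AP [Adj ancient] [AP [Adj ancient]]] [N critic]]]]
No rule offers an alternative attachment or grouping for any span, so this is the only derivation.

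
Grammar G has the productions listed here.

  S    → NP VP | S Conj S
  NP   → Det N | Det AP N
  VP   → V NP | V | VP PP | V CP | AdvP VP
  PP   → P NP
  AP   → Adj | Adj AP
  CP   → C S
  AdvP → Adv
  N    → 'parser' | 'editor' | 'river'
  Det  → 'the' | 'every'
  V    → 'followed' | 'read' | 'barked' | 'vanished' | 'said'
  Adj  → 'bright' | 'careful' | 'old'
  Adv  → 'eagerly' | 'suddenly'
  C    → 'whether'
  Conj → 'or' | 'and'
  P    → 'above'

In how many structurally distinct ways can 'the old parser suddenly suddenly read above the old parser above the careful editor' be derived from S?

Two of the 6 distinct bracketings:
[S [NP [Det the] [AP [Adj old]] [N parser]] [VP [VP [VP [AdvP [Adv suddenly]] [VP [AdvP [Adv suddenly]] [VP [V read]]]] [PP [P above] [NP [Det the] [AP [Adj old]] [N parser]]]] [PP [P above] [NP [Det the] [AP [Adj careful]] [N editor]]]]]
[S [NP [Det the] [AP [Adj old]] [N parser]] [VP [VP [AdvP [Adv suddenly]] [VP [VP [AdvP [Adv suddenly]] [VP [V read]]] [PP [P above] [NP [Det the] [AP [Adj old]] [N parser]]]]] [PP [P above] [NP [Det the] [AP [Adj careful]] [N editor]]]]]
The trees differ in how a recursive rule is bracketed over the same span.

6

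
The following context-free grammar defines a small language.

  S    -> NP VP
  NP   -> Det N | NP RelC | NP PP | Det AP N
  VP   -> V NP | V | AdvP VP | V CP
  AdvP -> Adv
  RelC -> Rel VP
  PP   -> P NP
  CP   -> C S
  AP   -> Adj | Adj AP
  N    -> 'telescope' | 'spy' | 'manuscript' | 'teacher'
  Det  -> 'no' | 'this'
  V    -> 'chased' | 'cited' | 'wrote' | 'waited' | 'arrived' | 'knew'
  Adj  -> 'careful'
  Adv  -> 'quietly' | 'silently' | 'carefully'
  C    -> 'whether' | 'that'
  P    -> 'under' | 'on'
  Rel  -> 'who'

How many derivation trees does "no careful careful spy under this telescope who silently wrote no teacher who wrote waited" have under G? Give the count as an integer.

5

Two of the 5 distinct bracketings:
[S [NP [NP [NP [Det no] [AP [Adj careful] [AP [Adj careful]]] [N spy]] [PP [P under] [NP [Det this] [N telescope]]]] [RelC [Rel who] [VP [AdvP [Adv silently]] [VP [V wrote] [NP [NP [Det no] [N teacher]] [RelC [Rel who] [VP [V wrote]]]]]]]] [VP [V waited]]]
[S [NP [NP [NP [NP [Det no] [AP [Adj careful] [AP [Adj careful]]] [N spy]] [PP [P under] [NP [Det this] [N telescope]]]] [RelC [Rel who] [VP [AdvP [Adv silently]] [VP [V wrote] [NP [Det no] [N teacher]]]]]] [RelC [Rel who] [VP [V wrote]]]] [VP [V waited]]]
The trees differ in how a recursive rule is bracketed over the same span.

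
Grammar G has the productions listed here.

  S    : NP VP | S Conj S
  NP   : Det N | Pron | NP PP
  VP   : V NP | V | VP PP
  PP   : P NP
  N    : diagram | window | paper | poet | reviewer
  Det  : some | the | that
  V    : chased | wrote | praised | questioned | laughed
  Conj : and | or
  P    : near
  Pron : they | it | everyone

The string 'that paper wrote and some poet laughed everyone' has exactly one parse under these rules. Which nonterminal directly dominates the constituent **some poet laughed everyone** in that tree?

[S [S [NP [Det that] [N paper]] [VP [V wrote]]] [Conj and] [S [NP [Det some] [N poet]] [VP [V laughed] [NP [Pron everyone]]]]]
The span 'some poet laughed everyone' is the S node built by S → NP VP.
Its mother is the S built by S → S Conj S.

S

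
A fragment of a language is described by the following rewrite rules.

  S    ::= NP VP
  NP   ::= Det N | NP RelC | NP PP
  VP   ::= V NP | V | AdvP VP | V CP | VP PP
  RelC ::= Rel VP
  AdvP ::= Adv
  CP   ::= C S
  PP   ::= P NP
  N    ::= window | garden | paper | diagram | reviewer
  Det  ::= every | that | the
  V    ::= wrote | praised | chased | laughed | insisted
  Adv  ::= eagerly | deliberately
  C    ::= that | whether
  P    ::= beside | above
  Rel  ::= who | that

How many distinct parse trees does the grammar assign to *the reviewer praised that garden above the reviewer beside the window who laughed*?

Two of the 9 distinct bracketings:
[S [NP [Det the] [N reviewer]] [VP [V praised] [NP [NP [NP [Det that] [N garden]] [PP [P above] [NP [NP [Det the] [N reviewer]] [PP [P beside] [NP [Det the] [N window]]]]]] [RelC [Rel who] [VP [V laughed]]]]]]
[S [NP [Det the] [N reviewer]] [VP [V praised] [NP [NP [NP [NP [Det that] [N garden]] [PP [P above] [NP [Det the] [N reviewer]]]] [PP [P beside] [NP [Det the] [N window]]]] [RelC [Rel who] [VP [V laughed]]]]]]
The trees differ in how a recursive rule is bracketed over the same span.

9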